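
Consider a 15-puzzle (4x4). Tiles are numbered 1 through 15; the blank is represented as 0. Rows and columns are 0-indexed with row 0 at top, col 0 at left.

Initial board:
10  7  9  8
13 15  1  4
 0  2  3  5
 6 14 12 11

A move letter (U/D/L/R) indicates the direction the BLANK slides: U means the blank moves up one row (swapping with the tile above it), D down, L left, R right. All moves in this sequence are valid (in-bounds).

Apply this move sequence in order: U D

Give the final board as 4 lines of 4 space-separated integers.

Answer: 10  7  9  8
13 15  1  4
 0  2  3  5
 6 14 12 11

Derivation:
After move 1 (U):
10  7  9  8
 0 15  1  4
13  2  3  5
 6 14 12 11

After move 2 (D):
10  7  9  8
13 15  1  4
 0  2  3  5
 6 14 12 11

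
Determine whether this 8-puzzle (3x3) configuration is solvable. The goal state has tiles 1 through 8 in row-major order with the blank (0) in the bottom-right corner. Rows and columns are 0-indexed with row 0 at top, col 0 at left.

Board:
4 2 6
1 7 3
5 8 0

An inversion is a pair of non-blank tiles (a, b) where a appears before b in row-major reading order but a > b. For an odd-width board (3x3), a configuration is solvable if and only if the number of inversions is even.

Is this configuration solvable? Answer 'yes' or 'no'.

Answer: no

Derivation:
Inversions (pairs i<j in row-major order where tile[i] > tile[j] > 0): 9
9 is odd, so the puzzle is not solvable.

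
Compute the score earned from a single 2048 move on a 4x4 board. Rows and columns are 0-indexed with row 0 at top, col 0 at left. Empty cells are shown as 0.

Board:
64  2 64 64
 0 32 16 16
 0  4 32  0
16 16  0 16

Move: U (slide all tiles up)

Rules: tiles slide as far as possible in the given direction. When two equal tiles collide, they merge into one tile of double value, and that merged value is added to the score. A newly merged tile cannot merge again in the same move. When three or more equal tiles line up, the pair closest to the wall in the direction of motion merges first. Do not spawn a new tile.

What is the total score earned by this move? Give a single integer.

Slide up:
col 0: [64, 0, 0, 16] -> [64, 16, 0, 0]  score +0 (running 0)
col 1: [2, 32, 4, 16] -> [2, 32, 4, 16]  score +0 (running 0)
col 2: [64, 16, 32, 0] -> [64, 16, 32, 0]  score +0 (running 0)
col 3: [64, 16, 0, 16] -> [64, 32, 0, 0]  score +32 (running 32)
Board after move:
64  2 64 64
16 32 16 32
 0  4 32  0
 0 16  0  0

Answer: 32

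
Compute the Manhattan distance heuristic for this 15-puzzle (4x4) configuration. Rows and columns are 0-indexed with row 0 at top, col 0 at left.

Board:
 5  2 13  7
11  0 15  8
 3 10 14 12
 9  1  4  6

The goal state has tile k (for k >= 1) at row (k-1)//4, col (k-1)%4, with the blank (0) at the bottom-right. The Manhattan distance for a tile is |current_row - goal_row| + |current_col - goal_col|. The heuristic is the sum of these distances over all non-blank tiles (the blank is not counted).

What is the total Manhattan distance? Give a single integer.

Answer: 32

Derivation:
Tile 5: (0,0)->(1,0) = 1
Tile 2: (0,1)->(0,1) = 0
Tile 13: (0,2)->(3,0) = 5
Tile 7: (0,3)->(1,2) = 2
Tile 11: (1,0)->(2,2) = 3
Tile 15: (1,2)->(3,2) = 2
Tile 8: (1,3)->(1,3) = 0
Tile 3: (2,0)->(0,2) = 4
Tile 10: (2,1)->(2,1) = 0
Tile 14: (2,2)->(3,1) = 2
Tile 12: (2,3)->(2,3) = 0
Tile 9: (3,0)->(2,0) = 1
Tile 1: (3,1)->(0,0) = 4
Tile 4: (3,2)->(0,3) = 4
Tile 6: (3,3)->(1,1) = 4
Sum: 1 + 0 + 5 + 2 + 3 + 2 + 0 + 4 + 0 + 2 + 0 + 1 + 4 + 4 + 4 = 32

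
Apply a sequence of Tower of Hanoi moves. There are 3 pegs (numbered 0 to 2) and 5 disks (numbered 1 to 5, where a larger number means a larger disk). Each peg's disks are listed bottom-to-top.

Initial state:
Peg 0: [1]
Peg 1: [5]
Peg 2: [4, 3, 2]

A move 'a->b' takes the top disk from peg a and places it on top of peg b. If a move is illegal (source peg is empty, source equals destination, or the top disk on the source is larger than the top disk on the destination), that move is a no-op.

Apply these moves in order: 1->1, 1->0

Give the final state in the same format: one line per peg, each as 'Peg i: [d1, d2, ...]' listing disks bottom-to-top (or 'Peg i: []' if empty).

After move 1 (1->1):
Peg 0: [1]
Peg 1: [5]
Peg 2: [4, 3, 2]

After move 2 (1->0):
Peg 0: [1]
Peg 1: [5]
Peg 2: [4, 3, 2]

Answer: Peg 0: [1]
Peg 1: [5]
Peg 2: [4, 3, 2]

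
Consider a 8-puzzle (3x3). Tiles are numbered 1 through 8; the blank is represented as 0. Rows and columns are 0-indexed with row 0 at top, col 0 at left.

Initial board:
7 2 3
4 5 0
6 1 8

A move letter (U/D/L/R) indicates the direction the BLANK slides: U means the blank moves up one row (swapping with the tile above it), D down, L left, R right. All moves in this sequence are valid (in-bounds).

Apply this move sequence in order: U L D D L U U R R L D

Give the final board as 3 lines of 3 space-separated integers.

Answer: 5 1 2
7 0 3
4 6 8

Derivation:
After move 1 (U):
7 2 0
4 5 3
6 1 8

After move 2 (L):
7 0 2
4 5 3
6 1 8

After move 3 (D):
7 5 2
4 0 3
6 1 8

After move 4 (D):
7 5 2
4 1 3
6 0 8

After move 5 (L):
7 5 2
4 1 3
0 6 8

After move 6 (U):
7 5 2
0 1 3
4 6 8

After move 7 (U):
0 5 2
7 1 3
4 6 8

After move 8 (R):
5 0 2
7 1 3
4 6 8

After move 9 (R):
5 2 0
7 1 3
4 6 8

After move 10 (L):
5 0 2
7 1 3
4 6 8

After move 11 (D):
5 1 2
7 0 3
4 6 8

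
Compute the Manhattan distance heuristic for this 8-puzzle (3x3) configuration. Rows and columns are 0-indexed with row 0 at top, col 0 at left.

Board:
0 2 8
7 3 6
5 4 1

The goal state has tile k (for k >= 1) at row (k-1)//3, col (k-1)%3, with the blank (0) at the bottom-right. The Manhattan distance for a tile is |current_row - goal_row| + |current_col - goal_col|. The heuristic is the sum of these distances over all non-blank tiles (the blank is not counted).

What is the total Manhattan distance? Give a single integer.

Answer: 14

Derivation:
Tile 2: (0,1)->(0,1) = 0
Tile 8: (0,2)->(2,1) = 3
Tile 7: (1,0)->(2,0) = 1
Tile 3: (1,1)->(0,2) = 2
Tile 6: (1,2)->(1,2) = 0
Tile 5: (2,0)->(1,1) = 2
Tile 4: (2,1)->(1,0) = 2
Tile 1: (2,2)->(0,0) = 4
Sum: 0 + 3 + 1 + 2 + 0 + 2 + 2 + 4 = 14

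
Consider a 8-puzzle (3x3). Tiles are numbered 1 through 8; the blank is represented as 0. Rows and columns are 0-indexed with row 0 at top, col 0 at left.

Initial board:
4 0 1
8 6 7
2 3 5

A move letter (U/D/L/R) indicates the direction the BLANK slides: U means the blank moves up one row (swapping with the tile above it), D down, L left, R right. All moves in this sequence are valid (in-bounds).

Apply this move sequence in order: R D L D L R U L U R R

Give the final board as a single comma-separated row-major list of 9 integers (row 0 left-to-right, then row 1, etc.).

Answer: 1, 7, 0, 4, 8, 6, 2, 3, 5

Derivation:
After move 1 (R):
4 1 0
8 6 7
2 3 5

After move 2 (D):
4 1 7
8 6 0
2 3 5

After move 3 (L):
4 1 7
8 0 6
2 3 5

After move 4 (D):
4 1 7
8 3 6
2 0 5

After move 5 (L):
4 1 7
8 3 6
0 2 5

After move 6 (R):
4 1 7
8 3 6
2 0 5

After move 7 (U):
4 1 7
8 0 6
2 3 5

After move 8 (L):
4 1 7
0 8 6
2 3 5

After move 9 (U):
0 1 7
4 8 6
2 3 5

After move 10 (R):
1 0 7
4 8 6
2 3 5

After move 11 (R):
1 7 0
4 8 6
2 3 5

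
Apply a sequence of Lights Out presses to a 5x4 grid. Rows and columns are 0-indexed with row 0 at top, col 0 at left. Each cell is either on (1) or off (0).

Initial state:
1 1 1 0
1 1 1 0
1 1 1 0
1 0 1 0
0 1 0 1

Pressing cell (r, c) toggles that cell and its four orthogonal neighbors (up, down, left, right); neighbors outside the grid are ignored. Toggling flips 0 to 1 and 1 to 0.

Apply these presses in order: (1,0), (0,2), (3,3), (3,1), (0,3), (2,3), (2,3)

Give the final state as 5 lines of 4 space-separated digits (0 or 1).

After press 1 at (1,0):
0 1 1 0
0 0 1 0
0 1 1 0
1 0 1 0
0 1 0 1

After press 2 at (0,2):
0 0 0 1
0 0 0 0
0 1 1 0
1 0 1 0
0 1 0 1

After press 3 at (3,3):
0 0 0 1
0 0 0 0
0 1 1 1
1 0 0 1
0 1 0 0

After press 4 at (3,1):
0 0 0 1
0 0 0 0
0 0 1 1
0 1 1 1
0 0 0 0

After press 5 at (0,3):
0 0 1 0
0 0 0 1
0 0 1 1
0 1 1 1
0 0 0 0

After press 6 at (2,3):
0 0 1 0
0 0 0 0
0 0 0 0
0 1 1 0
0 0 0 0

After press 7 at (2,3):
0 0 1 0
0 0 0 1
0 0 1 1
0 1 1 1
0 0 0 0

Answer: 0 0 1 0
0 0 0 1
0 0 1 1
0 1 1 1
0 0 0 0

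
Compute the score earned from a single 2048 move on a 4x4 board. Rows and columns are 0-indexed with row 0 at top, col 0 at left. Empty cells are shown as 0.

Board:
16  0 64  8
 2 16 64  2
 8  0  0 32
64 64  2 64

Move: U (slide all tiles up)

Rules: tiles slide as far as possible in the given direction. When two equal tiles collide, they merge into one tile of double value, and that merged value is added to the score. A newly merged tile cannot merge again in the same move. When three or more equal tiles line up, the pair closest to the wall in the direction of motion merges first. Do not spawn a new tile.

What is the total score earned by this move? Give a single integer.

Answer: 128

Derivation:
Slide up:
col 0: [16, 2, 8, 64] -> [16, 2, 8, 64]  score +0 (running 0)
col 1: [0, 16, 0, 64] -> [16, 64, 0, 0]  score +0 (running 0)
col 2: [64, 64, 0, 2] -> [128, 2, 0, 0]  score +128 (running 128)
col 3: [8, 2, 32, 64] -> [8, 2, 32, 64]  score +0 (running 128)
Board after move:
 16  16 128   8
  2  64   2   2
  8   0   0  32
 64   0   0  64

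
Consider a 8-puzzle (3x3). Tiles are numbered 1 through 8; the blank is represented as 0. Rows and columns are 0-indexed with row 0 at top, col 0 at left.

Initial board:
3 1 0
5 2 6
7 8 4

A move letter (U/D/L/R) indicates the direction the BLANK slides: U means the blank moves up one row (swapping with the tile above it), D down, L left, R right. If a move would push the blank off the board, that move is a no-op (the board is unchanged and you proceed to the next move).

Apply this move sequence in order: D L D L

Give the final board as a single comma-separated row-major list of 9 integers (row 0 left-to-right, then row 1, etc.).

After move 1 (D):
3 1 6
5 2 0
7 8 4

After move 2 (L):
3 1 6
5 0 2
7 8 4

After move 3 (D):
3 1 6
5 8 2
7 0 4

After move 4 (L):
3 1 6
5 8 2
0 7 4

Answer: 3, 1, 6, 5, 8, 2, 0, 7, 4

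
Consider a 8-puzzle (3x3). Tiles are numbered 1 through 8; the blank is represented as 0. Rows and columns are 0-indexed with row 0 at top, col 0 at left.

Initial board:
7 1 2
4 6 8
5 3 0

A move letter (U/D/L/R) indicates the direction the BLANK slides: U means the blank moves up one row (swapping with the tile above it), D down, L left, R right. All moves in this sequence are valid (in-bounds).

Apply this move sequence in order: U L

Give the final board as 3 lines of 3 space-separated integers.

Answer: 7 1 2
4 0 6
5 3 8

Derivation:
After move 1 (U):
7 1 2
4 6 0
5 3 8

After move 2 (L):
7 1 2
4 0 6
5 3 8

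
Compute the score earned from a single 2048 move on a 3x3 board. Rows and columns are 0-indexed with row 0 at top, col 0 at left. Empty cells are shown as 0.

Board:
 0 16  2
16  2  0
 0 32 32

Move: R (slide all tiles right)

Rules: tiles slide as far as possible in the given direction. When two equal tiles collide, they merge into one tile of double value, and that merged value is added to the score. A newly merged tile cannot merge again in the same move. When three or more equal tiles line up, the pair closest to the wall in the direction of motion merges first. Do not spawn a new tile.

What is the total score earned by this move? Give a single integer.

Answer: 64

Derivation:
Slide right:
row 0: [0, 16, 2] -> [0, 16, 2]  score +0 (running 0)
row 1: [16, 2, 0] -> [0, 16, 2]  score +0 (running 0)
row 2: [0, 32, 32] -> [0, 0, 64]  score +64 (running 64)
Board after move:
 0 16  2
 0 16  2
 0  0 64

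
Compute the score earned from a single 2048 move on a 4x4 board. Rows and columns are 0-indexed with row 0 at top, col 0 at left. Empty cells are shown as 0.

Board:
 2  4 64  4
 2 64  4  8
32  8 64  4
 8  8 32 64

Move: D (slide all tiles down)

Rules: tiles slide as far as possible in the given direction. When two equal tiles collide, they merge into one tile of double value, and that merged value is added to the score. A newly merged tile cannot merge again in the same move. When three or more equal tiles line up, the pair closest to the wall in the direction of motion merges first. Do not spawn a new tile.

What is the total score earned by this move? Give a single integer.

Slide down:
col 0: [2, 2, 32, 8] -> [0, 4, 32, 8]  score +4 (running 4)
col 1: [4, 64, 8, 8] -> [0, 4, 64, 16]  score +16 (running 20)
col 2: [64, 4, 64, 32] -> [64, 4, 64, 32]  score +0 (running 20)
col 3: [4, 8, 4, 64] -> [4, 8, 4, 64]  score +0 (running 20)
Board after move:
 0  0 64  4
 4  4  4  8
32 64 64  4
 8 16 32 64

Answer: 20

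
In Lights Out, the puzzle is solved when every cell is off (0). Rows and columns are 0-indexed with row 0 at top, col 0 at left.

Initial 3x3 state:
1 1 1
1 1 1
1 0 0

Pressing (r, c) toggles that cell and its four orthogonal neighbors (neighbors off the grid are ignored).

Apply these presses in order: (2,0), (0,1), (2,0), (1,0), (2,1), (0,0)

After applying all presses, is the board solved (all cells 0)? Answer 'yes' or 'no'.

Answer: no

Derivation:
After press 1 at (2,0):
1 1 1
0 1 1
0 1 0

After press 2 at (0,1):
0 0 0
0 0 1
0 1 0

After press 3 at (2,0):
0 0 0
1 0 1
1 0 0

After press 4 at (1,0):
1 0 0
0 1 1
0 0 0

After press 5 at (2,1):
1 0 0
0 0 1
1 1 1

After press 6 at (0,0):
0 1 0
1 0 1
1 1 1

Lights still on: 6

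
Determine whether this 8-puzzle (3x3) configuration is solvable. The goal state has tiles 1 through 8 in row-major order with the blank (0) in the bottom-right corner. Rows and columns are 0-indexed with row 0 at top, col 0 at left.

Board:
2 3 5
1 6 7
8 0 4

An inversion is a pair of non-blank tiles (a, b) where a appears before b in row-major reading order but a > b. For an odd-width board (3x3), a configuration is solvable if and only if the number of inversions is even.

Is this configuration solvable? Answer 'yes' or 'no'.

Answer: no

Derivation:
Inversions (pairs i<j in row-major order where tile[i] > tile[j] > 0): 7
7 is odd, so the puzzle is not solvable.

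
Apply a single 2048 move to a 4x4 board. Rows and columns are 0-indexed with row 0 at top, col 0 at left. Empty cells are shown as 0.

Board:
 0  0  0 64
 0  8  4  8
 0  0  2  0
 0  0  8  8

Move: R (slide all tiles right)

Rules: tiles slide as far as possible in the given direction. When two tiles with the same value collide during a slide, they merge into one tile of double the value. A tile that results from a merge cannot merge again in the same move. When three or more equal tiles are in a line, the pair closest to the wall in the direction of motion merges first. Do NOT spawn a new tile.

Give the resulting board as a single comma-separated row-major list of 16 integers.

Answer: 0, 0, 0, 64, 0, 8, 4, 8, 0, 0, 0, 2, 0, 0, 0, 16

Derivation:
Slide right:
row 0: [0, 0, 0, 64] -> [0, 0, 0, 64]
row 1: [0, 8, 4, 8] -> [0, 8, 4, 8]
row 2: [0, 0, 2, 0] -> [0, 0, 0, 2]
row 3: [0, 0, 8, 8] -> [0, 0, 0, 16]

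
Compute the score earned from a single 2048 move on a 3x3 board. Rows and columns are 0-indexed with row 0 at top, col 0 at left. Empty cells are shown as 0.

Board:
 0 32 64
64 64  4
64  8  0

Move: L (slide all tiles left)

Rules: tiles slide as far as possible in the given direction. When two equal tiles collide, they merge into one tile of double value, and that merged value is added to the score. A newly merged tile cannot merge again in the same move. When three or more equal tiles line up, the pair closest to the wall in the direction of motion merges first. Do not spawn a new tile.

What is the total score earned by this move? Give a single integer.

Slide left:
row 0: [0, 32, 64] -> [32, 64, 0]  score +0 (running 0)
row 1: [64, 64, 4] -> [128, 4, 0]  score +128 (running 128)
row 2: [64, 8, 0] -> [64, 8, 0]  score +0 (running 128)
Board after move:
 32  64   0
128   4   0
 64   8   0

Answer: 128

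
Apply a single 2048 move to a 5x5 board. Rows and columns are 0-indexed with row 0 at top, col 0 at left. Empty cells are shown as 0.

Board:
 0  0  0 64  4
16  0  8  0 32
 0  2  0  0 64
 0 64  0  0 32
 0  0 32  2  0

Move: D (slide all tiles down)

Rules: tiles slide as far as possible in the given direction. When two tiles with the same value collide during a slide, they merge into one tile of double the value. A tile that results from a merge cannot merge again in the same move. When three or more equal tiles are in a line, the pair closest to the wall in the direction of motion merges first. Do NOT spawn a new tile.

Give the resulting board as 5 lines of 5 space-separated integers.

Answer:  0  0  0  0  0
 0  0  0  0  4
 0  0  0  0 32
 0  2  8 64 64
16 64 32  2 32

Derivation:
Slide down:
col 0: [0, 16, 0, 0, 0] -> [0, 0, 0, 0, 16]
col 1: [0, 0, 2, 64, 0] -> [0, 0, 0, 2, 64]
col 2: [0, 8, 0, 0, 32] -> [0, 0, 0, 8, 32]
col 3: [64, 0, 0, 0, 2] -> [0, 0, 0, 64, 2]
col 4: [4, 32, 64, 32, 0] -> [0, 4, 32, 64, 32]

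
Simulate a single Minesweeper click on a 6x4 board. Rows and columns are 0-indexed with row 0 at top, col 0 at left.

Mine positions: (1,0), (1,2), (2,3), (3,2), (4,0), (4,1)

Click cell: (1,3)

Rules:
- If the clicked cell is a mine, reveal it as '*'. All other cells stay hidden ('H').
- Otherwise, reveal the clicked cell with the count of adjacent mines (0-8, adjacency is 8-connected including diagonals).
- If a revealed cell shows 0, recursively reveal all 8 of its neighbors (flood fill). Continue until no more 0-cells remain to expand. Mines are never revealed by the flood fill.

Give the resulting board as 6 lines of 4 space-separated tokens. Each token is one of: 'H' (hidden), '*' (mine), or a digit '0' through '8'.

H H H H
H H H 2
H H H H
H H H H
H H H H
H H H H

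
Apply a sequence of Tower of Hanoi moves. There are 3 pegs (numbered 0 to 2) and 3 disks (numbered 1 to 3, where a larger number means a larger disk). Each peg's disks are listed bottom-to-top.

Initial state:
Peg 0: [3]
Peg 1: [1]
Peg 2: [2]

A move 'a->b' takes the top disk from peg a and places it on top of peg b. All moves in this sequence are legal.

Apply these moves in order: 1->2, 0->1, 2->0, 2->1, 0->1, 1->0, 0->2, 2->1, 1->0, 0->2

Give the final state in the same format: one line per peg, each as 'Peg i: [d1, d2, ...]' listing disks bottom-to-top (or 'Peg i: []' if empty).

Answer: Peg 0: []
Peg 1: [3, 2]
Peg 2: [1]

Derivation:
After move 1 (1->2):
Peg 0: [3]
Peg 1: []
Peg 2: [2, 1]

After move 2 (0->1):
Peg 0: []
Peg 1: [3]
Peg 2: [2, 1]

After move 3 (2->0):
Peg 0: [1]
Peg 1: [3]
Peg 2: [2]

After move 4 (2->1):
Peg 0: [1]
Peg 1: [3, 2]
Peg 2: []

After move 5 (0->1):
Peg 0: []
Peg 1: [3, 2, 1]
Peg 2: []

After move 6 (1->0):
Peg 0: [1]
Peg 1: [3, 2]
Peg 2: []

After move 7 (0->2):
Peg 0: []
Peg 1: [3, 2]
Peg 2: [1]

After move 8 (2->1):
Peg 0: []
Peg 1: [3, 2, 1]
Peg 2: []

After move 9 (1->0):
Peg 0: [1]
Peg 1: [3, 2]
Peg 2: []

After move 10 (0->2):
Peg 0: []
Peg 1: [3, 2]
Peg 2: [1]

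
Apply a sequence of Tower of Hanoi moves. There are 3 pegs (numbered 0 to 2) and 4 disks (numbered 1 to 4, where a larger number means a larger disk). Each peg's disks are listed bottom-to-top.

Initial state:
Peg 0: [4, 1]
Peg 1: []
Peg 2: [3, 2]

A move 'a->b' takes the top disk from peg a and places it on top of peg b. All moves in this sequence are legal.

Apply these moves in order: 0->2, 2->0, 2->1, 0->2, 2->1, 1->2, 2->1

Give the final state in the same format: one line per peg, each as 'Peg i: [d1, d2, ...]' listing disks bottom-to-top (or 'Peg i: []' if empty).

After move 1 (0->2):
Peg 0: [4]
Peg 1: []
Peg 2: [3, 2, 1]

After move 2 (2->0):
Peg 0: [4, 1]
Peg 1: []
Peg 2: [3, 2]

After move 3 (2->1):
Peg 0: [4, 1]
Peg 1: [2]
Peg 2: [3]

After move 4 (0->2):
Peg 0: [4]
Peg 1: [2]
Peg 2: [3, 1]

After move 5 (2->1):
Peg 0: [4]
Peg 1: [2, 1]
Peg 2: [3]

After move 6 (1->2):
Peg 0: [4]
Peg 1: [2]
Peg 2: [3, 1]

After move 7 (2->1):
Peg 0: [4]
Peg 1: [2, 1]
Peg 2: [3]

Answer: Peg 0: [4]
Peg 1: [2, 1]
Peg 2: [3]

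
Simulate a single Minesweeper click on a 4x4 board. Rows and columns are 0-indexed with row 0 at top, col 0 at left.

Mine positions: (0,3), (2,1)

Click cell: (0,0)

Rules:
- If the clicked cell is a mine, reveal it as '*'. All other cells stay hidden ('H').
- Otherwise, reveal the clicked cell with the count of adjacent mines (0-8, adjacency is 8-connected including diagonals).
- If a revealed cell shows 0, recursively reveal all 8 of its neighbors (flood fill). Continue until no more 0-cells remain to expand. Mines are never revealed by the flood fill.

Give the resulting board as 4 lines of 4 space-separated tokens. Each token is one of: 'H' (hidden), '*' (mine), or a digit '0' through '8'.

0 0 1 H
1 1 2 H
H H H H
H H H H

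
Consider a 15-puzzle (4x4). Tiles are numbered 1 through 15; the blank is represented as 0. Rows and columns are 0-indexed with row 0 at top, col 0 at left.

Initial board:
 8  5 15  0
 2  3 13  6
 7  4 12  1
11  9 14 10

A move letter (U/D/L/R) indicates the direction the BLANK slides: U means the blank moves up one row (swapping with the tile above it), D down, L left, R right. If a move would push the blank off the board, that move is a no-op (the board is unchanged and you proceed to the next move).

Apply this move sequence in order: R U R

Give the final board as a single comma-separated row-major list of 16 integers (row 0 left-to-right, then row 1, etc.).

After move 1 (R):
 8  5 15  0
 2  3 13  6
 7  4 12  1
11  9 14 10

After move 2 (U):
 8  5 15  0
 2  3 13  6
 7  4 12  1
11  9 14 10

After move 3 (R):
 8  5 15  0
 2  3 13  6
 7  4 12  1
11  9 14 10

Answer: 8, 5, 15, 0, 2, 3, 13, 6, 7, 4, 12, 1, 11, 9, 14, 10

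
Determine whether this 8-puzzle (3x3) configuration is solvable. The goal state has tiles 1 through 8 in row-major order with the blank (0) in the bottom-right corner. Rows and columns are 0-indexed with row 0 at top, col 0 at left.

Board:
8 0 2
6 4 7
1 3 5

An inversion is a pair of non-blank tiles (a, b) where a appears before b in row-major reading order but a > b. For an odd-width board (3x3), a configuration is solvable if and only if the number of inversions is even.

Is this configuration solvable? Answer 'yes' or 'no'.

Inversions (pairs i<j in row-major order where tile[i] > tile[j] > 0): 17
17 is odd, so the puzzle is not solvable.

Answer: no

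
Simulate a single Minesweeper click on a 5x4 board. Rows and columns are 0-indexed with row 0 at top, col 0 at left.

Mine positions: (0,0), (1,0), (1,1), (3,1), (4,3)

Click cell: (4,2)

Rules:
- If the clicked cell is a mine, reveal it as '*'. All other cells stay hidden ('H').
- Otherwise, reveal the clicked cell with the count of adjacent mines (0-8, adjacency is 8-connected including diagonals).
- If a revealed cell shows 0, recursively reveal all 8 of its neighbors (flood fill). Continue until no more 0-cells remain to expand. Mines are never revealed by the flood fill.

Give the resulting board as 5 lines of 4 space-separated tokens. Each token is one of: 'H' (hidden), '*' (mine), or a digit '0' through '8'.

H H H H
H H H H
H H H H
H H H H
H H 2 H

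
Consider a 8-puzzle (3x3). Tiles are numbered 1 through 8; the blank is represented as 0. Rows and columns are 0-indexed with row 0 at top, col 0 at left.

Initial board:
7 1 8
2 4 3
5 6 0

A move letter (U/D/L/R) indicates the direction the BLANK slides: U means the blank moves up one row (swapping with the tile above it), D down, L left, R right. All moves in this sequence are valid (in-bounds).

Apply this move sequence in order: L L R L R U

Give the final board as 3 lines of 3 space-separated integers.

Answer: 7 1 8
2 0 3
5 4 6

Derivation:
After move 1 (L):
7 1 8
2 4 3
5 0 6

After move 2 (L):
7 1 8
2 4 3
0 5 6

After move 3 (R):
7 1 8
2 4 3
5 0 6

After move 4 (L):
7 1 8
2 4 3
0 5 6

After move 5 (R):
7 1 8
2 4 3
5 0 6

After move 6 (U):
7 1 8
2 0 3
5 4 6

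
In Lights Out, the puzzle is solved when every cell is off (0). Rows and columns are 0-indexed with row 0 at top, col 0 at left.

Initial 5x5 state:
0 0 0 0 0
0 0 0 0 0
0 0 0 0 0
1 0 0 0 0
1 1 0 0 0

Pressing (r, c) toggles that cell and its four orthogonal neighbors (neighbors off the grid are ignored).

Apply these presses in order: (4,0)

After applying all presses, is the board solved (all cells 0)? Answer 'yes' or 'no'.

Answer: yes

Derivation:
After press 1 at (4,0):
0 0 0 0 0
0 0 0 0 0
0 0 0 0 0
0 0 0 0 0
0 0 0 0 0

Lights still on: 0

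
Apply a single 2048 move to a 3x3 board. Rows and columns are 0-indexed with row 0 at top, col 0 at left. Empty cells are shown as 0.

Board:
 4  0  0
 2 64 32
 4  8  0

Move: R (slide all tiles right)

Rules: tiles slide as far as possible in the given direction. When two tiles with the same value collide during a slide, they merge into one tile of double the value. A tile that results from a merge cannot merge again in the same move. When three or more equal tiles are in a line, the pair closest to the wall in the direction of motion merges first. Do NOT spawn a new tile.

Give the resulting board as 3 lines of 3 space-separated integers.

Answer:  0  0  4
 2 64 32
 0  4  8

Derivation:
Slide right:
row 0: [4, 0, 0] -> [0, 0, 4]
row 1: [2, 64, 32] -> [2, 64, 32]
row 2: [4, 8, 0] -> [0, 4, 8]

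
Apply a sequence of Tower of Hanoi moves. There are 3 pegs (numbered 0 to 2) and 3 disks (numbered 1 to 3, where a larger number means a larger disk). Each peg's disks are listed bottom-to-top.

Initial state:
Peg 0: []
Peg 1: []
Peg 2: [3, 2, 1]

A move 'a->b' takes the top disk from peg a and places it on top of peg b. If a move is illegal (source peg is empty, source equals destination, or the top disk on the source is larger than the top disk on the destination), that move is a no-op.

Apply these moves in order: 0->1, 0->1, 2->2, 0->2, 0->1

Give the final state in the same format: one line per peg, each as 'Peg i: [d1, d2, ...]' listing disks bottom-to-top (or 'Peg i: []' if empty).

Answer: Peg 0: []
Peg 1: []
Peg 2: [3, 2, 1]

Derivation:
After move 1 (0->1):
Peg 0: []
Peg 1: []
Peg 2: [3, 2, 1]

After move 2 (0->1):
Peg 0: []
Peg 1: []
Peg 2: [3, 2, 1]

After move 3 (2->2):
Peg 0: []
Peg 1: []
Peg 2: [3, 2, 1]

After move 4 (0->2):
Peg 0: []
Peg 1: []
Peg 2: [3, 2, 1]

After move 5 (0->1):
Peg 0: []
Peg 1: []
Peg 2: [3, 2, 1]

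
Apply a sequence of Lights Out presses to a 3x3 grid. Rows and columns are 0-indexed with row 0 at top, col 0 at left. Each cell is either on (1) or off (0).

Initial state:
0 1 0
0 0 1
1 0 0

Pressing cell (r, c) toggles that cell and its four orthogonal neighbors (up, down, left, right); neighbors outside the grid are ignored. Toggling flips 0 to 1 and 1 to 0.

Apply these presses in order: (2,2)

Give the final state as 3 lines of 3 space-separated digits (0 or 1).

After press 1 at (2,2):
0 1 0
0 0 0
1 1 1

Answer: 0 1 0
0 0 0
1 1 1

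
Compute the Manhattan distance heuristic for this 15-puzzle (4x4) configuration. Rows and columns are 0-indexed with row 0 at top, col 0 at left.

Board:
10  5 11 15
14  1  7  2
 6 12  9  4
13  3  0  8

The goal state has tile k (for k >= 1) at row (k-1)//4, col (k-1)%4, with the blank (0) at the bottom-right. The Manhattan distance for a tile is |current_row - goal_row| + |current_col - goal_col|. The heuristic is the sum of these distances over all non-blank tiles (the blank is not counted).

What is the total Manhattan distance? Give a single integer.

Answer: 33

Derivation:
Tile 10: (0,0)->(2,1) = 3
Tile 5: (0,1)->(1,0) = 2
Tile 11: (0,2)->(2,2) = 2
Tile 15: (0,3)->(3,2) = 4
Tile 14: (1,0)->(3,1) = 3
Tile 1: (1,1)->(0,0) = 2
Tile 7: (1,2)->(1,2) = 0
Tile 2: (1,3)->(0,1) = 3
Tile 6: (2,0)->(1,1) = 2
Tile 12: (2,1)->(2,3) = 2
Tile 9: (2,2)->(2,0) = 2
Tile 4: (2,3)->(0,3) = 2
Tile 13: (3,0)->(3,0) = 0
Tile 3: (3,1)->(0,2) = 4
Tile 8: (3,3)->(1,3) = 2
Sum: 3 + 2 + 2 + 4 + 3 + 2 + 0 + 3 + 2 + 2 + 2 + 2 + 0 + 4 + 2 = 33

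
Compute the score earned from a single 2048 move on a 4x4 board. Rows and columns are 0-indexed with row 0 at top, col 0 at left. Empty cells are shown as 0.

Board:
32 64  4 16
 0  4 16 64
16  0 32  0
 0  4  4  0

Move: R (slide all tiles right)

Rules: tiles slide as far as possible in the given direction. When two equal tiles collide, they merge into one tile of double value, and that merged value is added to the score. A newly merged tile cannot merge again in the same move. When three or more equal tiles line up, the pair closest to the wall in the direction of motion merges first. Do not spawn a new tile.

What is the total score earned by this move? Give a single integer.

Answer: 8

Derivation:
Slide right:
row 0: [32, 64, 4, 16] -> [32, 64, 4, 16]  score +0 (running 0)
row 1: [0, 4, 16, 64] -> [0, 4, 16, 64]  score +0 (running 0)
row 2: [16, 0, 32, 0] -> [0, 0, 16, 32]  score +0 (running 0)
row 3: [0, 4, 4, 0] -> [0, 0, 0, 8]  score +8 (running 8)
Board after move:
32 64  4 16
 0  4 16 64
 0  0 16 32
 0  0  0  8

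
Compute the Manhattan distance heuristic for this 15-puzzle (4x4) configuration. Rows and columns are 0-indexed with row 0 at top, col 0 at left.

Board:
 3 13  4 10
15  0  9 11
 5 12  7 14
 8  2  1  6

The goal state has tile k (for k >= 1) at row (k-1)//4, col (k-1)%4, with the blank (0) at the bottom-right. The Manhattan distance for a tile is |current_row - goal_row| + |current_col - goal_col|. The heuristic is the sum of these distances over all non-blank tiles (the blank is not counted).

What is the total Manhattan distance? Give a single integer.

Answer: 44

Derivation:
Tile 3: (0,0)->(0,2) = 2
Tile 13: (0,1)->(3,0) = 4
Tile 4: (0,2)->(0,3) = 1
Tile 10: (0,3)->(2,1) = 4
Tile 15: (1,0)->(3,2) = 4
Tile 9: (1,2)->(2,0) = 3
Tile 11: (1,3)->(2,2) = 2
Tile 5: (2,0)->(1,0) = 1
Tile 12: (2,1)->(2,3) = 2
Tile 7: (2,2)->(1,2) = 1
Tile 14: (2,3)->(3,1) = 3
Tile 8: (3,0)->(1,3) = 5
Tile 2: (3,1)->(0,1) = 3
Tile 1: (3,2)->(0,0) = 5
Tile 6: (3,3)->(1,1) = 4
Sum: 2 + 4 + 1 + 4 + 4 + 3 + 2 + 1 + 2 + 1 + 3 + 5 + 3 + 5 + 4 = 44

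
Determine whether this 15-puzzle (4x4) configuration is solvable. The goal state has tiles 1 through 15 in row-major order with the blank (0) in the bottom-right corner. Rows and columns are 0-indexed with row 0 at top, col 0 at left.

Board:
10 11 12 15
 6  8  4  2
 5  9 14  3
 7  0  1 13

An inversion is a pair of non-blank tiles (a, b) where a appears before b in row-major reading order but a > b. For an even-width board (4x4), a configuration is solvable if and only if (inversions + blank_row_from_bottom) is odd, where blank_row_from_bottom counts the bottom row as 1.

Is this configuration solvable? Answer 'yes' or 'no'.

Inversions: 64
Blank is in row 3 (0-indexed from top), which is row 1 counting from the bottom (bottom = 1).
64 + 1 = 65, which is odd, so the puzzle is solvable.

Answer: yes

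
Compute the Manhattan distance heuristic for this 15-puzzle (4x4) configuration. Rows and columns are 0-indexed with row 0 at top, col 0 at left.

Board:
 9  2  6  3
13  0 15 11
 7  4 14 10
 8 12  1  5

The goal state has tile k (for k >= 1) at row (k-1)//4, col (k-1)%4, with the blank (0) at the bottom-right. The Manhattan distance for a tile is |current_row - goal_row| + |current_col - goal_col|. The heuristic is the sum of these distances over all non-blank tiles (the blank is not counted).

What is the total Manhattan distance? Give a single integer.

Answer: 40

Derivation:
Tile 9: at (0,0), goal (2,0), distance |0-2|+|0-0| = 2
Tile 2: at (0,1), goal (0,1), distance |0-0|+|1-1| = 0
Tile 6: at (0,2), goal (1,1), distance |0-1|+|2-1| = 2
Tile 3: at (0,3), goal (0,2), distance |0-0|+|3-2| = 1
Tile 13: at (1,0), goal (3,0), distance |1-3|+|0-0| = 2
Tile 15: at (1,2), goal (3,2), distance |1-3|+|2-2| = 2
Tile 11: at (1,3), goal (2,2), distance |1-2|+|3-2| = 2
Tile 7: at (2,0), goal (1,2), distance |2-1|+|0-2| = 3
Tile 4: at (2,1), goal (0,3), distance |2-0|+|1-3| = 4
Tile 14: at (2,2), goal (3,1), distance |2-3|+|2-1| = 2
Tile 10: at (2,3), goal (2,1), distance |2-2|+|3-1| = 2
Tile 8: at (3,0), goal (1,3), distance |3-1|+|0-3| = 5
Tile 12: at (3,1), goal (2,3), distance |3-2|+|1-3| = 3
Tile 1: at (3,2), goal (0,0), distance |3-0|+|2-0| = 5
Tile 5: at (3,3), goal (1,0), distance |3-1|+|3-0| = 5
Sum: 2 + 0 + 2 + 1 + 2 + 2 + 2 + 3 + 4 + 2 + 2 + 5 + 3 + 5 + 5 = 40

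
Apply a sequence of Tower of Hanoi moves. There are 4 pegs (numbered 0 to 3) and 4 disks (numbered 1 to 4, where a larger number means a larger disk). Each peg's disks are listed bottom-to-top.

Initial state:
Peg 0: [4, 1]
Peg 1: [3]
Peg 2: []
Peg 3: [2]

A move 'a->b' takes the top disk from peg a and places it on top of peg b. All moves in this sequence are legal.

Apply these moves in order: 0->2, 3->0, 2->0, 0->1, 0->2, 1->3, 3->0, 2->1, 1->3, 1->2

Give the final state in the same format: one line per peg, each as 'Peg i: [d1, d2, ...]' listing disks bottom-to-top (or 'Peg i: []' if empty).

Answer: Peg 0: [4, 1]
Peg 1: []
Peg 2: [3]
Peg 3: [2]

Derivation:
After move 1 (0->2):
Peg 0: [4]
Peg 1: [3]
Peg 2: [1]
Peg 3: [2]

After move 2 (3->0):
Peg 0: [4, 2]
Peg 1: [3]
Peg 2: [1]
Peg 3: []

After move 3 (2->0):
Peg 0: [4, 2, 1]
Peg 1: [3]
Peg 2: []
Peg 3: []

After move 4 (0->1):
Peg 0: [4, 2]
Peg 1: [3, 1]
Peg 2: []
Peg 3: []

After move 5 (0->2):
Peg 0: [4]
Peg 1: [3, 1]
Peg 2: [2]
Peg 3: []

After move 6 (1->3):
Peg 0: [4]
Peg 1: [3]
Peg 2: [2]
Peg 3: [1]

After move 7 (3->0):
Peg 0: [4, 1]
Peg 1: [3]
Peg 2: [2]
Peg 3: []

After move 8 (2->1):
Peg 0: [4, 1]
Peg 1: [3, 2]
Peg 2: []
Peg 3: []

After move 9 (1->3):
Peg 0: [4, 1]
Peg 1: [3]
Peg 2: []
Peg 3: [2]

After move 10 (1->2):
Peg 0: [4, 1]
Peg 1: []
Peg 2: [3]
Peg 3: [2]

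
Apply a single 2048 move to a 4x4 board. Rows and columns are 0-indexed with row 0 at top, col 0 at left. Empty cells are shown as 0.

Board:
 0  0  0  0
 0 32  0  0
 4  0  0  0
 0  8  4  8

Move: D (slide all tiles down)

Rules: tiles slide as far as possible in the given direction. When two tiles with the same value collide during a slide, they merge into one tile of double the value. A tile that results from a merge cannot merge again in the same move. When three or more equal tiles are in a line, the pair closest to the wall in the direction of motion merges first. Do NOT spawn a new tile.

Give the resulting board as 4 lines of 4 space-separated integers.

Answer:  0  0  0  0
 0  0  0  0
 0 32  0  0
 4  8  4  8

Derivation:
Slide down:
col 0: [0, 0, 4, 0] -> [0, 0, 0, 4]
col 1: [0, 32, 0, 8] -> [0, 0, 32, 8]
col 2: [0, 0, 0, 4] -> [0, 0, 0, 4]
col 3: [0, 0, 0, 8] -> [0, 0, 0, 8]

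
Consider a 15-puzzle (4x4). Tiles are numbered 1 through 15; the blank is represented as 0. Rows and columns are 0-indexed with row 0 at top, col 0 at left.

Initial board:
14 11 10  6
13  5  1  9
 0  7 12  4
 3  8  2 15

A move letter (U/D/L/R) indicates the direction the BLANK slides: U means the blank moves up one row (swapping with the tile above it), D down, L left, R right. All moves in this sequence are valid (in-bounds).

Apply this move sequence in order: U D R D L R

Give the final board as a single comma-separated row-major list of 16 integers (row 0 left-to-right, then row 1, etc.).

After move 1 (U):
14 11 10  6
 0  5  1  9
13  7 12  4
 3  8  2 15

After move 2 (D):
14 11 10  6
13  5  1  9
 0  7 12  4
 3  8  2 15

After move 3 (R):
14 11 10  6
13  5  1  9
 7  0 12  4
 3  8  2 15

After move 4 (D):
14 11 10  6
13  5  1  9
 7  8 12  4
 3  0  2 15

After move 5 (L):
14 11 10  6
13  5  1  9
 7  8 12  4
 0  3  2 15

After move 6 (R):
14 11 10  6
13  5  1  9
 7  8 12  4
 3  0  2 15

Answer: 14, 11, 10, 6, 13, 5, 1, 9, 7, 8, 12, 4, 3, 0, 2, 15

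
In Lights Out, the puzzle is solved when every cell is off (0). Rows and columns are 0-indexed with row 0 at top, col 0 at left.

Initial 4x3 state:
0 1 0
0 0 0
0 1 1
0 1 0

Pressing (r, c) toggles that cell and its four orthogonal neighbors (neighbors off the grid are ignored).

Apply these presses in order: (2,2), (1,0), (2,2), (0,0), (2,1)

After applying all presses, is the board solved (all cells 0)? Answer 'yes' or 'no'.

Answer: yes

Derivation:
After press 1 at (2,2):
0 1 0
0 0 1
0 0 0
0 1 1

After press 2 at (1,0):
1 1 0
1 1 1
1 0 0
0 1 1

After press 3 at (2,2):
1 1 0
1 1 0
1 1 1
0 1 0

After press 4 at (0,0):
0 0 0
0 1 0
1 1 1
0 1 0

After press 5 at (2,1):
0 0 0
0 0 0
0 0 0
0 0 0

Lights still on: 0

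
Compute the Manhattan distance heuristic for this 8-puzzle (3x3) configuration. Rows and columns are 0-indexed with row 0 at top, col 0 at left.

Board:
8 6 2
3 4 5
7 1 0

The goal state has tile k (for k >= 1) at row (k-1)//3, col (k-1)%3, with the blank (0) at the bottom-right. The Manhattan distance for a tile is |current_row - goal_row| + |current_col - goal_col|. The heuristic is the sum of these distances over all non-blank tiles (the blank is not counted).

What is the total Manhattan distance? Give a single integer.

Answer: 14

Derivation:
Tile 8: (0,0)->(2,1) = 3
Tile 6: (0,1)->(1,2) = 2
Tile 2: (0,2)->(0,1) = 1
Tile 3: (1,0)->(0,2) = 3
Tile 4: (1,1)->(1,0) = 1
Tile 5: (1,2)->(1,1) = 1
Tile 7: (2,0)->(2,0) = 0
Tile 1: (2,1)->(0,0) = 3
Sum: 3 + 2 + 1 + 3 + 1 + 1 + 0 + 3 = 14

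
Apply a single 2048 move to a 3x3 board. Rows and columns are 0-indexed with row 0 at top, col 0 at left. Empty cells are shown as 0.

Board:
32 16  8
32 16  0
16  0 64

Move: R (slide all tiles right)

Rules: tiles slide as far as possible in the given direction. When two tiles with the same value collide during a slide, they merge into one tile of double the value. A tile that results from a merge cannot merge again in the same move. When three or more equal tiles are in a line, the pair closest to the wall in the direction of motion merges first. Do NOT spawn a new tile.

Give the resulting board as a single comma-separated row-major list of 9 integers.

Answer: 32, 16, 8, 0, 32, 16, 0, 16, 64

Derivation:
Slide right:
row 0: [32, 16, 8] -> [32, 16, 8]
row 1: [32, 16, 0] -> [0, 32, 16]
row 2: [16, 0, 64] -> [0, 16, 64]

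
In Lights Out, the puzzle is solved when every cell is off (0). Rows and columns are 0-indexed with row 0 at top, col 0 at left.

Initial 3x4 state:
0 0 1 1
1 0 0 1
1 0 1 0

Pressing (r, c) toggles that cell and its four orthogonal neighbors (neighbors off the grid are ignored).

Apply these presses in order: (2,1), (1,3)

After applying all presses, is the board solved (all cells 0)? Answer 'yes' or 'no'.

After press 1 at (2,1):
0 0 1 1
1 1 0 1
0 1 0 0

After press 2 at (1,3):
0 0 1 0
1 1 1 0
0 1 0 1

Lights still on: 6

Answer: no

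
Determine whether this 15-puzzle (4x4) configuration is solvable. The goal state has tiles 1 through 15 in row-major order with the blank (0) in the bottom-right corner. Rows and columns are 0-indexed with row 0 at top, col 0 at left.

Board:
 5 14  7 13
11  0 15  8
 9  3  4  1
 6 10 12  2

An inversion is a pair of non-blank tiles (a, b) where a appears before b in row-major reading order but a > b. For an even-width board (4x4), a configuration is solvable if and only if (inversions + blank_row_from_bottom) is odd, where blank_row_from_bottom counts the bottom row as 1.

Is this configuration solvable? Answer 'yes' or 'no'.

Answer: no

Derivation:
Inversions: 65
Blank is in row 1 (0-indexed from top), which is row 3 counting from the bottom (bottom = 1).
65 + 3 = 68, which is even, so the puzzle is not solvable.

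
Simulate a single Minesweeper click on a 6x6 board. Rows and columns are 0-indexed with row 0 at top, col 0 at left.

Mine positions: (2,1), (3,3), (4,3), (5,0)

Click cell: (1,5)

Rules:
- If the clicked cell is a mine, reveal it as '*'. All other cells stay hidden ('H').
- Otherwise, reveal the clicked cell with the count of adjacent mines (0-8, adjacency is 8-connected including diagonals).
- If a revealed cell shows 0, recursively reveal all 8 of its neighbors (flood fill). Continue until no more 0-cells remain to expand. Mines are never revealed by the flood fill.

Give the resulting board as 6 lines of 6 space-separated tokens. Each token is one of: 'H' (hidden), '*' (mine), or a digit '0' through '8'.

0 0 0 0 0 0
1 1 1 0 0 0
H H 2 1 1 0
H H H H 2 0
H H H H 2 0
H H H H 1 0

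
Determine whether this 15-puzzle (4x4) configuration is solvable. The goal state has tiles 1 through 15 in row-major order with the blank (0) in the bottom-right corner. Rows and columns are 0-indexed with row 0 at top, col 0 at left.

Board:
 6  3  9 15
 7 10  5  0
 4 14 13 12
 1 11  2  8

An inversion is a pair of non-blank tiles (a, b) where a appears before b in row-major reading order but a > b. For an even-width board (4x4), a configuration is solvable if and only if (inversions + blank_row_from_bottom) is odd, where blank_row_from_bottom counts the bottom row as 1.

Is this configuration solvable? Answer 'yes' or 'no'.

Inversions: 55
Blank is in row 1 (0-indexed from top), which is row 3 counting from the bottom (bottom = 1).
55 + 3 = 58, which is even, so the puzzle is not solvable.

Answer: no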